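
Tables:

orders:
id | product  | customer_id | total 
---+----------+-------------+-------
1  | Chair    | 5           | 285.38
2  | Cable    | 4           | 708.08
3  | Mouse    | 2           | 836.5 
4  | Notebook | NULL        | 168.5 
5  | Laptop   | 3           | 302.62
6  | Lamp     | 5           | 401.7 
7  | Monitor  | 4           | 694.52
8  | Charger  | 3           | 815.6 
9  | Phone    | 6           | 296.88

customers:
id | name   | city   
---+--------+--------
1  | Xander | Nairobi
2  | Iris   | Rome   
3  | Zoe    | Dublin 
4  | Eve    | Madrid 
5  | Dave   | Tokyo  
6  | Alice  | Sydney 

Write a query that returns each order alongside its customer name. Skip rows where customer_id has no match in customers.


INNER JOIN keeps only orders rows whose customer_id matches an id in customers. Walk through each order:
  - order 1 (Chair): customer_id=5 -> matches Dave
  - order 2 (Cable): customer_id=4 -> matches Eve
  - order 3 (Mouse): customer_id=2 -> matches Iris
  - order 4 (Notebook): customer_id=NULL, no match -> dropped
  - order 5 (Laptop): customer_id=3 -> matches Zoe
  - order 6 (Lamp): customer_id=5 -> matches Dave
  - order 7 (Monitor): customer_id=4 -> matches Eve
  - order 8 (Charger): customer_id=3 -> matches Zoe
  - order 9 (Phone): customer_id=6 -> matches Alice
So 1 of 9 rows is dropped.

SQL:
SELECT a.product, b.name AS customer
FROM orders a
INNER JOIN customers b ON a.customer_id = b.id

Result:
product | customer
--------+---------
Chair   | Dave    
Cable   | Eve     
Mouse   | Iris    
Laptop  | Zoe     
Lamp    | Dave    
Monitor | Eve     
Charger | Zoe     
Phone   | Alice   


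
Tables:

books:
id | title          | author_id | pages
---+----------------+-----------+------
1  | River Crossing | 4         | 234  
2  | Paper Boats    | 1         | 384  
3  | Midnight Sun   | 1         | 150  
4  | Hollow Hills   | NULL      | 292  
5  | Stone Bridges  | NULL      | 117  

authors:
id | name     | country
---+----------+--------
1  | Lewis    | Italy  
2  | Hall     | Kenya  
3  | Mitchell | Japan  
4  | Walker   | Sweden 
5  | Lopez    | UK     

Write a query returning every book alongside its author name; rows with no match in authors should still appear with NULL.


LEFT JOIN keeps every row from books (the left table); where author_id has no match in authors, the author columns become NULL. Walk through each book:
  - book 1 (River Crossing): author_id=4 -> matches Walker
  - book 2 (Paper Boats): author_id=1 -> matches Lewis
  - book 3 (Midnight Sun): author_id=1 -> matches Lewis
  - book 4 (Hollow Hills): author_id=NULL, no match -> kept with NULL
  - book 5 (Stone Bridges): author_id=NULL, no match -> kept with NULL
All 5 rows appear; 2 have NULL author.

SQL:
SELECT a.title, b.name AS author
FROM books a
LEFT JOIN authors b ON a.author_id = b.id

Result:
title          | author
---------------+-------
River Crossing | Walker
Paper Boats    | Lewis 
Midnight Sun   | Lewis 
Hollow Hills   | NULL  
Stone Bridges  | NULL  


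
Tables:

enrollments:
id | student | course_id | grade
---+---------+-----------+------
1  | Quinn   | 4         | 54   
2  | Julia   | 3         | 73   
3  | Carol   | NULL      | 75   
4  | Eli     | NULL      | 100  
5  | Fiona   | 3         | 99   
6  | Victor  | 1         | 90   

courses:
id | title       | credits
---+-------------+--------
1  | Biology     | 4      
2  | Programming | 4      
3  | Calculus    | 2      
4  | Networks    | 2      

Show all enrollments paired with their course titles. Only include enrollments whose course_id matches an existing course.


INNER JOIN keeps only enrollments rows whose course_id matches an id in courses. Walk through each enrollment:
  - enrollment 1 (Quinn): course_id=4 -> matches Networks
  - enrollment 2 (Julia): course_id=3 -> matches Calculus
  - enrollment 3 (Carol): course_id=NULL, no match -> dropped
  - enrollment 4 (Eli): course_id=NULL, no match -> dropped
  - enrollment 5 (Fiona): course_id=3 -> matches Calculus
  - enrollment 6 (Victor): course_id=1 -> matches Biology
So 2 of 6 rows are dropped.

SQL:
SELECT a.student, b.title AS course
FROM enrollments a
INNER JOIN courses b ON a.course_id = b.id

Result:
student | course  
--------+---------
Quinn   | Networks
Julia   | Calculus
Fiona   | Calculus
Victor  | Biology 


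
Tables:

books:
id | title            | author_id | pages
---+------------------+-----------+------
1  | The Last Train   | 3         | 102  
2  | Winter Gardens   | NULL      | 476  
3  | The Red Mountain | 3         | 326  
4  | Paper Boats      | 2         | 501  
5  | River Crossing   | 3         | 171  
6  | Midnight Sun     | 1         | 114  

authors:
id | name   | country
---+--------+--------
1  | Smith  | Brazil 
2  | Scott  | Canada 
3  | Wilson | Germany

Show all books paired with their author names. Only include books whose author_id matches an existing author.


INNER JOIN keeps only books rows whose author_id matches an id in authors. Walk through each book:
  - book 1 (The Last Train): author_id=3 -> matches Wilson
  - book 2 (Winter Gardens): author_id=NULL, no match -> dropped
  - book 3 (The Red Mountain): author_id=3 -> matches Wilson
  - book 4 (Paper Boats): author_id=2 -> matches Scott
  - book 5 (River Crossing): author_id=3 -> matches Wilson
  - book 6 (Midnight Sun): author_id=1 -> matches Smith
So 1 of 6 rows is dropped.

SQL:
SELECT a.title, b.name AS author
FROM books a
INNER JOIN authors b ON a.author_id = b.id

Result:
title            | author
-----------------+-------
The Last Train   | Wilson
The Red Mountain | Wilson
Paper Boats      | Scott 
River Crossing   | Wilson
Midnight Sun     | Smith 


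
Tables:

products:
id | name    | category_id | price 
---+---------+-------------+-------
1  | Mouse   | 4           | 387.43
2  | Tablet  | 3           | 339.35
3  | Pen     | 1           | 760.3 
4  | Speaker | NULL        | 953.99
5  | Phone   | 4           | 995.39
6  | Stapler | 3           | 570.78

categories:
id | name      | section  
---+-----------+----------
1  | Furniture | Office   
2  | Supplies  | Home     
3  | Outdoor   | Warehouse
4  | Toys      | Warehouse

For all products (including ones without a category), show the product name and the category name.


LEFT JOIN keeps every row from products (the left table); where category_id has no match in categories, the category columns become NULL. Walk through each product:
  - product 1 (Mouse): category_id=4 -> matches Toys
  - product 2 (Tablet): category_id=3 -> matches Outdoor
  - product 3 (Pen): category_id=1 -> matches Furniture
  - product 4 (Speaker): category_id=NULL, no match -> kept with NULL
  - product 5 (Phone): category_id=4 -> matches Toys
  - product 6 (Stapler): category_id=3 -> matches Outdoor
All 6 rows appear; 1 has NULL category.

SQL:
SELECT a.name, b.name AS category
FROM products a
LEFT JOIN categories b ON a.category_id = b.id

Result:
name    | category 
--------+----------
Mouse   | Toys     
Tablet  | Outdoor  
Pen     | Furniture
Speaker | NULL     
Phone   | Toys     
Stapler | Outdoor  


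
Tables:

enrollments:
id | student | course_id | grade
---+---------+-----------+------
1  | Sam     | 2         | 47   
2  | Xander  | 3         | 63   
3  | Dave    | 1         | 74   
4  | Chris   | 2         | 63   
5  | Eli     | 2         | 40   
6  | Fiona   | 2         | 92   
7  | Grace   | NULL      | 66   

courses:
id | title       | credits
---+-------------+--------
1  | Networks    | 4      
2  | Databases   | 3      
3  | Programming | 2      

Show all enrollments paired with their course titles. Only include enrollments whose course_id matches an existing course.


INNER JOIN keeps only enrollments rows whose course_id matches an id in courses. Walk through each enrollment:
  - enrollment 1 (Sam): course_id=2 -> matches Databases
  - enrollment 2 (Xander): course_id=3 -> matches Programming
  - enrollment 3 (Dave): course_id=1 -> matches Networks
  - enrollment 4 (Chris): course_id=2 -> matches Databases
  - enrollment 5 (Eli): course_id=2 -> matches Databases
  - enrollment 6 (Fiona): course_id=2 -> matches Databases
  - enrollment 7 (Grace): course_id=NULL, no match -> dropped
So 1 of 7 rows is dropped.

SQL:
SELECT a.student, b.title AS course
FROM enrollments a
INNER JOIN courses b ON a.course_id = b.id

Result:
student | course     
--------+------------
Sam     | Databases  
Xander  | Programming
Dave    | Networks   
Chris   | Databases  
Eli     | Databases  
Fiona   | Databases  


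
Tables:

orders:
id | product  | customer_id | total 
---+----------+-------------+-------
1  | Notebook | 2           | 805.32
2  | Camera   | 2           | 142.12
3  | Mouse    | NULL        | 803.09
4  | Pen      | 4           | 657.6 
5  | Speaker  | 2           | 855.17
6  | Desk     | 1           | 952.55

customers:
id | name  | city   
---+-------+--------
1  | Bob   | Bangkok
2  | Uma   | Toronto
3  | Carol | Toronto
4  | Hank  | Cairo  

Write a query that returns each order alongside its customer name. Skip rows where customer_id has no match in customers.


INNER JOIN keeps only orders rows whose customer_id matches an id in customers. Walk through each order:
  - order 1 (Notebook): customer_id=2 -> matches Uma
  - order 2 (Camera): customer_id=2 -> matches Uma
  - order 3 (Mouse): customer_id=NULL, no match -> dropped
  - order 4 (Pen): customer_id=4 -> matches Hank
  - order 5 (Speaker): customer_id=2 -> matches Uma
  - order 6 (Desk): customer_id=1 -> matches Bob
So 1 of 6 rows is dropped.

SQL:
SELECT a.product, b.name AS customer
FROM orders a
INNER JOIN customers b ON a.customer_id = b.id

Result:
product  | customer
---------+---------
Notebook | Uma     
Camera   | Uma     
Pen      | Hank    
Speaker  | Uma     
Desk     | Bob     


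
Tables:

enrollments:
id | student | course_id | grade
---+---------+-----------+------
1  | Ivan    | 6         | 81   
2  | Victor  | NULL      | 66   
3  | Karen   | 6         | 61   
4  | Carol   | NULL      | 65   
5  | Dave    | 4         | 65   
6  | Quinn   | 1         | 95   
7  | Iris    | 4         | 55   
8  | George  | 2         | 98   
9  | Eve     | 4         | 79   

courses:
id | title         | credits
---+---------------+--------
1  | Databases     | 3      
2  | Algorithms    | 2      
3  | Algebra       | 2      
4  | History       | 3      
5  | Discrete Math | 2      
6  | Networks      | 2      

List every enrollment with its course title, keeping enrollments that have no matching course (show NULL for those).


LEFT JOIN keeps every row from enrollments (the left table); where course_id has no match in courses, the course columns become NULL. Walk through each enrollment:
  - enrollment 1 (Ivan): course_id=6 -> matches Networks
  - enrollment 2 (Victor): course_id=NULL, no match -> kept with NULL
  - enrollment 3 (Karen): course_id=6 -> matches Networks
  - enrollment 4 (Carol): course_id=NULL, no match -> kept with NULL
  - enrollment 5 (Dave): course_id=4 -> matches History
  - enrollment 6 (Quinn): course_id=1 -> matches Databases
  - enrollment 7 (Iris): course_id=4 -> matches History
  - enrollment 8 (George): course_id=2 -> matches Algorithms
  - enrollment 9 (Eve): course_id=4 -> matches History
All 9 rows appear; 2 have NULL course.

SQL:
SELECT a.student, b.title AS course
FROM enrollments a
LEFT JOIN courses b ON a.course_id = b.id

Result:
student | course    
--------+-----------
Ivan    | Networks  
Victor  | NULL      
Karen   | Networks  
Carol   | NULL      
Dave    | History   
Quinn   | Databases 
Iris    | History   
George  | Algorithms
Eve     | History   


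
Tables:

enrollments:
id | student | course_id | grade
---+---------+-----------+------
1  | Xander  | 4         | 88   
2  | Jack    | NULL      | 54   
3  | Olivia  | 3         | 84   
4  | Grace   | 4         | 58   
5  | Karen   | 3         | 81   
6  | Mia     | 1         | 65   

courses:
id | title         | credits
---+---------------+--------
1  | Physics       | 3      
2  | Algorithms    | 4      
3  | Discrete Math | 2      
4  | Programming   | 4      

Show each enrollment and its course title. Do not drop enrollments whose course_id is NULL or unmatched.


LEFT JOIN keeps every row from enrollments (the left table); where course_id has no match in courses, the course columns become NULL. Walk through each enrollment:
  - enrollment 1 (Xander): course_id=4 -> matches Programming
  - enrollment 2 (Jack): course_id=NULL, no match -> kept with NULL
  - enrollment 3 (Olivia): course_id=3 -> matches Discrete Math
  - enrollment 4 (Grace): course_id=4 -> matches Programming
  - enrollment 5 (Karen): course_id=3 -> matches Discrete Math
  - enrollment 6 (Mia): course_id=1 -> matches Physics
All 6 rows appear; 1 has NULL course.

SQL:
SELECT a.student, b.title AS course
FROM enrollments a
LEFT JOIN courses b ON a.course_id = b.id

Result:
student | course       
--------+--------------
Xander  | Programming  
Jack    | NULL         
Olivia  | Discrete Math
Grace   | Programming  
Karen   | Discrete Math
Mia     | Physics      


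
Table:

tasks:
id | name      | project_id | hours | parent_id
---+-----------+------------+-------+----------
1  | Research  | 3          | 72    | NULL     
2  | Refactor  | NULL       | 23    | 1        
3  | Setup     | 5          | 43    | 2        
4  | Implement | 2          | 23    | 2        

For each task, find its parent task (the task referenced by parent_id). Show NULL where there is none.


This is a self-join: tasks is joined to a second copy of itself, matching each row's parent_id to another row's id. Use LEFT JOIN so rows with parent_id=NULL are kept.
  - task 1 (Research): parent_id=NULL -> NULL
  - task 2 (Refactor): parent_id=1 -> Research
  - task 3 (Setup): parent_id=2 -> Refactor
  - task 4 (Implement): parent_id=2 -> Refactor

SQL:
SELECT a.name AS item, b.name AS parent
FROM tasks a
LEFT JOIN tasks b ON a.parent_id = b.id

Result:
item      | parent  
----------+---------
Research  | NULL    
Refactor  | Research
Setup     | Refactor
Implement | Refactor


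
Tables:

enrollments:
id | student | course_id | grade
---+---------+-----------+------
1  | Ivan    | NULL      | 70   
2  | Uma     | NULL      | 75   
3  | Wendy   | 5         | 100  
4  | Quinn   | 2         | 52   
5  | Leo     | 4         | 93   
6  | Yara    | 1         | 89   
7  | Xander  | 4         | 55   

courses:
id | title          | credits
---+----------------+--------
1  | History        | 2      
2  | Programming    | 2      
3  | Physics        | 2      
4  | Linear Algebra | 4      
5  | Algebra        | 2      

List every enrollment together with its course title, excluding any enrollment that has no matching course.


INNER JOIN keeps only enrollments rows whose course_id matches an id in courses. Walk through each enrollment:
  - enrollment 1 (Ivan): course_id=NULL, no match -> dropped
  - enrollment 2 (Uma): course_id=NULL, no match -> dropped
  - enrollment 3 (Wendy): course_id=5 -> matches Algebra
  - enrollment 4 (Quinn): course_id=2 -> matches Programming
  - enrollment 5 (Leo): course_id=4 -> matches Linear Algebra
  - enrollment 6 (Yara): course_id=1 -> matches History
  - enrollment 7 (Xander): course_id=4 -> matches Linear Algebra
So 2 of 7 rows are dropped.

SQL:
SELECT a.student, b.title AS course
FROM enrollments a
INNER JOIN courses b ON a.course_id = b.id

Result:
student | course        
--------+---------------
Wendy   | Algebra       
Quinn   | Programming   
Leo     | Linear Algebra
Yara    | History       
Xander  | Linear Algebra


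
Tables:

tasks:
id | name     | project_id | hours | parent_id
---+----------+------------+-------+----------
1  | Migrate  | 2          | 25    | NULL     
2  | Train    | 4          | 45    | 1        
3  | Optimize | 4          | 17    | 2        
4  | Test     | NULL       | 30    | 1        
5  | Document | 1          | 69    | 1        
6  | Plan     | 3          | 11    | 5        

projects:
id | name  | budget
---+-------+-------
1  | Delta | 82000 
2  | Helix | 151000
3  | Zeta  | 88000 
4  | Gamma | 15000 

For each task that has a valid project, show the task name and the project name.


INNER JOIN keeps only tasks rows whose project_id matches an id in projects. Walk through each task:
  - task 1 (Migrate): project_id=2 -> matches Helix
  - task 2 (Train): project_id=4 -> matches Gamma
  - task 3 (Optimize): project_id=4 -> matches Gamma
  - task 4 (Test): project_id=NULL, no match -> dropped
  - task 5 (Document): project_id=1 -> matches Delta
  - task 6 (Plan): project_id=3 -> matches Zeta
So 1 of 6 rows is dropped.

SQL:
SELECT a.name, b.name AS project
FROM tasks a
INNER JOIN projects b ON a.project_id = b.id

Result:
name     | project
---------+--------
Migrate  | Helix  
Train    | Gamma  
Optimize | Gamma  
Document | Delta  
Plan     | Zeta   


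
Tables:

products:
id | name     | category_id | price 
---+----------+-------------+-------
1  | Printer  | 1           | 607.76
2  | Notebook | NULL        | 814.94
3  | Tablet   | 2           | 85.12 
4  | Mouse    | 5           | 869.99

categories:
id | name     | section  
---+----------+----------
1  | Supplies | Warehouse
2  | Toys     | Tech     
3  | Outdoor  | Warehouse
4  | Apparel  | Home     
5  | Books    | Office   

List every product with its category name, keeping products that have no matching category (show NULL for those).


LEFT JOIN keeps every row from products (the left table); where category_id has no match in categories, the category columns become NULL. Walk through each product:
  - product 1 (Printer): category_id=1 -> matches Supplies
  - product 2 (Notebook): category_id=NULL, no match -> kept with NULL
  - product 3 (Tablet): category_id=2 -> matches Toys
  - product 4 (Mouse): category_id=5 -> matches Books
All 4 rows appear; 1 has NULL category.

SQL:
SELECT a.name, b.name AS category
FROM products a
LEFT JOIN categories b ON a.category_id = b.id

Result:
name     | category
---------+---------
Printer  | Supplies
Notebook | NULL    
Tablet   | Toys    
Mouse    | Books   


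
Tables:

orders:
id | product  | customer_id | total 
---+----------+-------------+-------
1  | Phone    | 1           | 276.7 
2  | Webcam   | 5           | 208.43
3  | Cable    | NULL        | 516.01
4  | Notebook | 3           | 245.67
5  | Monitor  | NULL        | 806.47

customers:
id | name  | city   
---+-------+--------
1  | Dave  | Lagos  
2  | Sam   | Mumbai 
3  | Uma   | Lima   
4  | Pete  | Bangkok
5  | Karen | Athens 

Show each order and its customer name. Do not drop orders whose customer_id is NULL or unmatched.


LEFT JOIN keeps every row from orders (the left table); where customer_id has no match in customers, the customer columns become NULL. Walk through each order:
  - order 1 (Phone): customer_id=1 -> matches Dave
  - order 2 (Webcam): customer_id=5 -> matches Karen
  - order 3 (Cable): customer_id=NULL, no match -> kept with NULL
  - order 4 (Notebook): customer_id=3 -> matches Uma
  - order 5 (Monitor): customer_id=NULL, no match -> kept with NULL
All 5 rows appear; 2 have NULL customer.

SQL:
SELECT a.product, b.name AS customer
FROM orders a
LEFT JOIN customers b ON a.customer_id = b.id

Result:
product  | customer
---------+---------
Phone    | Dave    
Webcam   | Karen   
Cable    | NULL    
Notebook | Uma     
Monitor  | NULL    


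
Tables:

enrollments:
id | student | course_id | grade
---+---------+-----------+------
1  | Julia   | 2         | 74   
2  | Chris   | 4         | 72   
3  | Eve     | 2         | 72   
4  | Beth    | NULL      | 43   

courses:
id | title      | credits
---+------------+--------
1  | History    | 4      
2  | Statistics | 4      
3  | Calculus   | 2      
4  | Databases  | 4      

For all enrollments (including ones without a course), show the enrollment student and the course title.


LEFT JOIN keeps every row from enrollments (the left table); where course_id has no match in courses, the course columns become NULL. Walk through each enrollment:
  - enrollment 1 (Julia): course_id=2 -> matches Statistics
  - enrollment 2 (Chris): course_id=4 -> matches Databases
  - enrollment 3 (Eve): course_id=2 -> matches Statistics
  - enrollment 4 (Beth): course_id=NULL, no match -> kept with NULL
All 4 rows appear; 1 has NULL course.

SQL:
SELECT a.student, b.title AS course
FROM enrollments a
LEFT JOIN courses b ON a.course_id = b.id

Result:
student | course    
--------+-----------
Julia   | Statistics
Chris   | Databases 
Eve     | Statistics
Beth    | NULL      


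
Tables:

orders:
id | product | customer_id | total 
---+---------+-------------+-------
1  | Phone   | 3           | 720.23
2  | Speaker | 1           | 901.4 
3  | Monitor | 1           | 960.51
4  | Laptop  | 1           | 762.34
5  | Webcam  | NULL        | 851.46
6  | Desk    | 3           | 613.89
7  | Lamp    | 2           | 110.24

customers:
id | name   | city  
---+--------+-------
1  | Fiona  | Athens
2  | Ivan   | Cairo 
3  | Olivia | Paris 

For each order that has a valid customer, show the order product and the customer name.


INNER JOIN keeps only orders rows whose customer_id matches an id in customers. Walk through each order:
  - order 1 (Phone): customer_id=3 -> matches Olivia
  - order 2 (Speaker): customer_id=1 -> matches Fiona
  - order 3 (Monitor): customer_id=1 -> matches Fiona
  - order 4 (Laptop): customer_id=1 -> matches Fiona
  - order 5 (Webcam): customer_id=NULL, no match -> dropped
  - order 6 (Desk): customer_id=3 -> matches Olivia
  - order 7 (Lamp): customer_id=2 -> matches Ivan
So 1 of 7 rows is dropped.

SQL:
SELECT a.product, b.name AS customer
FROM orders a
INNER JOIN customers b ON a.customer_id = b.id

Result:
product | customer
--------+---------
Phone   | Olivia  
Speaker | Fiona   
Monitor | Fiona   
Laptop  | Fiona   
Desk    | Olivia  
Lamp    | Ivan    


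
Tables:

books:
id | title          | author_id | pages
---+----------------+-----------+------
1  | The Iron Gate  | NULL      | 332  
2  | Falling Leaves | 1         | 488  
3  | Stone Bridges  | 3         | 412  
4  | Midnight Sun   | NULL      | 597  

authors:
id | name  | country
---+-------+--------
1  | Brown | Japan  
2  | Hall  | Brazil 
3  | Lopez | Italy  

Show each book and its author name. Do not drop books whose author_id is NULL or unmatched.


LEFT JOIN keeps every row from books (the left table); where author_id has no match in authors, the author columns become NULL. Walk through each book:
  - book 1 (The Iron Gate): author_id=NULL, no match -> kept with NULL
  - book 2 (Falling Leaves): author_id=1 -> matches Brown
  - book 3 (Stone Bridges): author_id=3 -> matches Lopez
  - book 4 (Midnight Sun): author_id=NULL, no match -> kept with NULL
All 4 rows appear; 2 have NULL author.

SQL:
SELECT a.title, b.name AS author
FROM books a
LEFT JOIN authors b ON a.author_id = b.id

Result:
title          | author
---------------+-------
The Iron Gate  | NULL  
Falling Leaves | Brown 
Stone Bridges  | Lopez 
Midnight Sun   | NULL  


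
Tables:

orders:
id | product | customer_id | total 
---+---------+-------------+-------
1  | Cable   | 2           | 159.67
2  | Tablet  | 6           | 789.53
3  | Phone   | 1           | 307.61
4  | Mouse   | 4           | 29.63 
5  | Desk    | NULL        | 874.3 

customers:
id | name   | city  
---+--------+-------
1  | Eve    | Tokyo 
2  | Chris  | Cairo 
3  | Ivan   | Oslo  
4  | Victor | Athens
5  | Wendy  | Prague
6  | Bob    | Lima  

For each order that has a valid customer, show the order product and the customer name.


INNER JOIN keeps only orders rows whose customer_id matches an id in customers. Walk through each order:
  - order 1 (Cable): customer_id=2 -> matches Chris
  - order 2 (Tablet): customer_id=6 -> matches Bob
  - order 3 (Phone): customer_id=1 -> matches Eve
  - order 4 (Mouse): customer_id=4 -> matches Victor
  - order 5 (Desk): customer_id=NULL, no match -> dropped
So 1 of 5 rows is dropped.

SQL:
SELECT a.product, b.name AS customer
FROM orders a
INNER JOIN customers b ON a.customer_id = b.id

Result:
product | customer
--------+---------
Cable   | Chris   
Tablet  | Bob     
Phone   | Eve     
Mouse   | Victor  


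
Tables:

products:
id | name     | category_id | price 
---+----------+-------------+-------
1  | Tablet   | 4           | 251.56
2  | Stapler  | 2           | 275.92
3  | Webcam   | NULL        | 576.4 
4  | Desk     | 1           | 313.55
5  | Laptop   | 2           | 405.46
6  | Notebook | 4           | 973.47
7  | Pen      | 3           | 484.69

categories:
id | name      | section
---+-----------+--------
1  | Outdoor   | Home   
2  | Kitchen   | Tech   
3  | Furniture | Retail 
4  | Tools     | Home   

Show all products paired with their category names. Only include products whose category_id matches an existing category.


INNER JOIN keeps only products rows whose category_id matches an id in categories. Walk through each product:
  - product 1 (Tablet): category_id=4 -> matches Tools
  - product 2 (Stapler): category_id=2 -> matches Kitchen
  - product 3 (Webcam): category_id=NULL, no match -> dropped
  - product 4 (Desk): category_id=1 -> matches Outdoor
  - product 5 (Laptop): category_id=2 -> matches Kitchen
  - product 6 (Notebook): category_id=4 -> matches Tools
  - product 7 (Pen): category_id=3 -> matches Furniture
So 1 of 7 rows is dropped.

SQL:
SELECT a.name, b.name AS category
FROM products a
INNER JOIN categories b ON a.category_id = b.id

Result:
name     | category 
---------+----------
Tablet   | Tools    
Stapler  | Kitchen  
Desk     | Outdoor  
Laptop   | Kitchen  
Notebook | Tools    
Pen      | Furniture


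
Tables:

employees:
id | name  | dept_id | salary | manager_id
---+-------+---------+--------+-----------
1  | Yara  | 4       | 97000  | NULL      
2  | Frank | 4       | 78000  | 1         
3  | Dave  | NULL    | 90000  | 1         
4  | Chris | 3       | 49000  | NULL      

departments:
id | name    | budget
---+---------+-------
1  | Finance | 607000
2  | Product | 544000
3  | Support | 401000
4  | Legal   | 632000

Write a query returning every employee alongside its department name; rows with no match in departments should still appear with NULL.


LEFT JOIN keeps every row from employees (the left table); where dept_id has no match in departments, the department columns become NULL. Walk through each employee:
  - employee 1 (Yara): dept_id=4 -> matches Legal
  - employee 2 (Frank): dept_id=4 -> matches Legal
  - employee 3 (Dave): dept_id=NULL, no match -> kept with NULL
  - employee 4 (Chris): dept_id=3 -> matches Support
All 4 rows appear; 1 has NULL department.

SQL:
SELECT a.name, b.name AS department
FROM employees a
LEFT JOIN departments b ON a.dept_id = b.id

Result:
name  | department
------+-----------
Yara  | Legal     
Frank | Legal     
Dave  | NULL      
Chris | Support   


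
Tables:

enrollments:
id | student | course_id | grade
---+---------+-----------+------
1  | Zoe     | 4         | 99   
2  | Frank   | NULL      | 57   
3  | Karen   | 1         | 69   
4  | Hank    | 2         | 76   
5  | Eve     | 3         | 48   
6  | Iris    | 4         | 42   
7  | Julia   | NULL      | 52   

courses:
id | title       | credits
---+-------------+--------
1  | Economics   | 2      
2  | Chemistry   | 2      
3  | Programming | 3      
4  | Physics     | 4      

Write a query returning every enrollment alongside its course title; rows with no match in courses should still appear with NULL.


LEFT JOIN keeps every row from enrollments (the left table); where course_id has no match in courses, the course columns become NULL. Walk through each enrollment:
  - enrollment 1 (Zoe): course_id=4 -> matches Physics
  - enrollment 2 (Frank): course_id=NULL, no match -> kept with NULL
  - enrollment 3 (Karen): course_id=1 -> matches Economics
  - enrollment 4 (Hank): course_id=2 -> matches Chemistry
  - enrollment 5 (Eve): course_id=3 -> matches Programming
  - enrollment 6 (Iris): course_id=4 -> matches Physics
  - enrollment 7 (Julia): course_id=NULL, no match -> kept with NULL
All 7 rows appear; 2 have NULL course.

SQL:
SELECT a.student, b.title AS course
FROM enrollments a
LEFT JOIN courses b ON a.course_id = b.id

Result:
student | course     
--------+------------
Zoe     | Physics    
Frank   | NULL       
Karen   | Economics  
Hank    | Chemistry  
Eve     | Programming
Iris    | Physics    
Julia   | NULL       


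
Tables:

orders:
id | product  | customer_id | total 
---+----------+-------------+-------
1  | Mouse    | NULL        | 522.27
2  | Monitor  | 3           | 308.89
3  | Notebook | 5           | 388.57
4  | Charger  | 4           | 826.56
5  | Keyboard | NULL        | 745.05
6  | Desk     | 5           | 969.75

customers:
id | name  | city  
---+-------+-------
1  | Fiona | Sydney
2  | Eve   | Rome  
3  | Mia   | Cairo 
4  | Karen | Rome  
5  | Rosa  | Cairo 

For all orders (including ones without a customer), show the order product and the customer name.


LEFT JOIN keeps every row from orders (the left table); where customer_id has no match in customers, the customer columns become NULL. Walk through each order:
  - order 1 (Mouse): customer_id=NULL, no match -> kept with NULL
  - order 2 (Monitor): customer_id=3 -> matches Mia
  - order 3 (Notebook): customer_id=5 -> matches Rosa
  - order 4 (Charger): customer_id=4 -> matches Karen
  - order 5 (Keyboard): customer_id=NULL, no match -> kept with NULL
  - order 6 (Desk): customer_id=5 -> matches Rosa
All 6 rows appear; 2 have NULL customer.

SQL:
SELECT a.product, b.name AS customer
FROM orders a
LEFT JOIN customers b ON a.customer_id = b.id

Result:
product  | customer
---------+---------
Mouse    | NULL    
Monitor  | Mia     
Notebook | Rosa    
Charger  | Karen   
Keyboard | NULL    
Desk     | Rosa    


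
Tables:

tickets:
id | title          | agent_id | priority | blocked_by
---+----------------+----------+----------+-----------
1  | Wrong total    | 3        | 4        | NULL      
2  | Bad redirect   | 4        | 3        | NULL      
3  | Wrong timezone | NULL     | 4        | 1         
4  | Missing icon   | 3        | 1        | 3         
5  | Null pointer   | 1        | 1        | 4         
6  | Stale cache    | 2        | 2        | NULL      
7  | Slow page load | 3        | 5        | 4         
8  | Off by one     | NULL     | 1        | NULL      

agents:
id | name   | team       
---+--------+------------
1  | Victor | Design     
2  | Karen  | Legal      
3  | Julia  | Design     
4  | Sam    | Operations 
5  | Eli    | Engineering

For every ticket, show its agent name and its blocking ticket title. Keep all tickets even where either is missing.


Two LEFT JOINs from the same base table tickets: one to agents via agent_id, one to tickets itself via blocked_by. Both are LEFT so every ticket is preserved.
Match against agents:
  - ticket 1 (Wrong total): agent_id=3 -> matches Julia
  - ticket 2 (Bad redirect): agent_id=4 -> matches Sam
  - ticket 3 (Wrong timezone): agent_id=NULL, no match -> kept with NULL
  - ticket 4 (Missing icon): agent_id=3 -> matches Julia
  - ticket 5 (Null pointer): agent_id=1 -> matches Victor
  - ticket 6 (Stale cache): agent_id=2 -> matches Karen
  - ticket 7 (Slow page load): agent_id=3 -> matches Julia
  - ticket 8 (Off by one): agent_id=NULL, no match -> kept with NULL
Match against tickets (self):
  - ticket 1 (Wrong total): blocked_by=NULL -> NULL
  - ticket 2 (Bad redirect): blocked_by=NULL -> NULL
  - ticket 3 (Wrong timezone): blocked_by=1 -> Wrong total
  - ticket 4 (Missing icon): blocked_by=3 -> Wrong timezone
  - ticket 5 (Null pointer): blocked_by=4 -> Missing icon
  - ticket 6 (Stale cache): blocked_by=NULL -> NULL
  - ticket 7 (Slow page load): blocked_by=4 -> Missing icon
  - ticket 8 (Off by one): blocked_by=NULL -> NULL

SQL:
SELECT a.title, b.name AS agent, c.title AS blocked_by
FROM tickets a
LEFT JOIN agents b ON a.agent_id = b.id
LEFT JOIN tickets c ON a.blocked_by = c.id

Result:
title          | agent  | blocked_by    
---------------+--------+---------------
Wrong total    | Julia  | NULL          
Bad redirect   | Sam    | NULL          
Wrong timezone | NULL   | Wrong total   
Missing icon   | Julia  | Wrong timezone
Null pointer   | Victor | Missing icon  
Stale cache    | Karen  | NULL          
Slow page load | Julia  | Missing icon  
Off by one     | NULL   | NULL          


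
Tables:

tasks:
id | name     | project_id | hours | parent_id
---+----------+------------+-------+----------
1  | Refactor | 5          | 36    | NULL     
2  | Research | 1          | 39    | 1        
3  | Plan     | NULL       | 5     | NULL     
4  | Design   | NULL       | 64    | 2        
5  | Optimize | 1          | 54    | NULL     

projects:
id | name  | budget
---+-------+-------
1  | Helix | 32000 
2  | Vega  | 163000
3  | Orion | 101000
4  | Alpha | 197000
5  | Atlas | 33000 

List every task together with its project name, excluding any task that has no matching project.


INNER JOIN keeps only tasks rows whose project_id matches an id in projects. Walk through each task:
  - task 1 (Refactor): project_id=5 -> matches Atlas
  - task 2 (Research): project_id=1 -> matches Helix
  - task 3 (Plan): project_id=NULL, no match -> dropped
  - task 4 (Design): project_id=NULL, no match -> dropped
  - task 5 (Optimize): project_id=1 -> matches Helix
So 2 of 5 rows are dropped.

SQL:
SELECT a.name, b.name AS project
FROM tasks a
INNER JOIN projects b ON a.project_id = b.id

Result:
name     | project
---------+--------
Refactor | Atlas  
Research | Helix  
Optimize | Helix  


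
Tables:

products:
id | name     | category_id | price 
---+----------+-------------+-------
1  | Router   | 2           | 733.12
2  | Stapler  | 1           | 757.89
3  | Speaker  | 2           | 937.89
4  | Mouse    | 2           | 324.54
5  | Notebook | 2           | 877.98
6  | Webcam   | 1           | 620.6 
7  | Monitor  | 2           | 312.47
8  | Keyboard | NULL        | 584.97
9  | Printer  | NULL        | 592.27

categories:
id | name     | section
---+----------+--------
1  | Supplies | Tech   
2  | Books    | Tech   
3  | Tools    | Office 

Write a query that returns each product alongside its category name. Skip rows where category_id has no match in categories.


INNER JOIN keeps only products rows whose category_id matches an id in categories. Walk through each product:
  - product 1 (Router): category_id=2 -> matches Books
  - product 2 (Stapler): category_id=1 -> matches Supplies
  - product 3 (Speaker): category_id=2 -> matches Books
  - product 4 (Mouse): category_id=2 -> matches Books
  - product 5 (Notebook): category_id=2 -> matches Books
  - product 6 (Webcam): category_id=1 -> matches Supplies
  - product 7 (Monitor): category_id=2 -> matches Books
  - product 8 (Keyboard): category_id=NULL, no match -> dropped
  - product 9 (Printer): category_id=NULL, no match -> dropped
So 2 of 9 rows are dropped.

SQL:
SELECT a.name, b.name AS category
FROM products a
INNER JOIN categories b ON a.category_id = b.id

Result:
name     | category
---------+---------
Router   | Books   
Stapler  | Supplies
Speaker  | Books   
Mouse    | Books   
Notebook | Books   
Webcam   | Supplies
Monitor  | Books   


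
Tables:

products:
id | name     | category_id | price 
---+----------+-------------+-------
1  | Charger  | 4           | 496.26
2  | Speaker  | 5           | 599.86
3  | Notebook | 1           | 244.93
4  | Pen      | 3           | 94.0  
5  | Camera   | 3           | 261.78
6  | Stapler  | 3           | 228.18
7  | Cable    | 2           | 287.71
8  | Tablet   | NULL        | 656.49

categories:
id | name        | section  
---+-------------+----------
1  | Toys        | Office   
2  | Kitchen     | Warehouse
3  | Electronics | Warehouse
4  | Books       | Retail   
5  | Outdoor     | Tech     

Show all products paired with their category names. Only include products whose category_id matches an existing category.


INNER JOIN keeps only products rows whose category_id matches an id in categories. Walk through each product:
  - product 1 (Charger): category_id=4 -> matches Books
  - product 2 (Speaker): category_id=5 -> matches Outdoor
  - product 3 (Notebook): category_id=1 -> matches Toys
  - product 4 (Pen): category_id=3 -> matches Electronics
  - product 5 (Camera): category_id=3 -> matches Electronics
  - product 6 (Stapler): category_id=3 -> matches Electronics
  - product 7 (Cable): category_id=2 -> matches Kitchen
  - product 8 (Tablet): category_id=NULL, no match -> dropped
So 1 of 8 rows is dropped.

SQL:
SELECT a.name, b.name AS category
FROM products a
INNER JOIN categories b ON a.category_id = b.id

Result:
name     | category   
---------+------------
Charger  | Books      
Speaker  | Outdoor    
Notebook | Toys       
Pen      | Electronics
Camera   | Electronics
Stapler  | Electronics
Cable    | Kitchen    


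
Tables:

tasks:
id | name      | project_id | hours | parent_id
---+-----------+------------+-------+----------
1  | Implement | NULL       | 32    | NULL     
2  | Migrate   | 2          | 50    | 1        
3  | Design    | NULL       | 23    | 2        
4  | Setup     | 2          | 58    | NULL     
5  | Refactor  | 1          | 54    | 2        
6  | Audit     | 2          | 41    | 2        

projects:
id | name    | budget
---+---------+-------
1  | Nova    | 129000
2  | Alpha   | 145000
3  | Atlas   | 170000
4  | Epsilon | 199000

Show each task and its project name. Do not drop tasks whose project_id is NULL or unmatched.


LEFT JOIN keeps every row from tasks (the left table); where project_id has no match in projects, the project columns become NULL. Walk through each task:
  - task 1 (Implement): project_id=NULL, no match -> kept with NULL
  - task 2 (Migrate): project_id=2 -> matches Alpha
  - task 3 (Design): project_id=NULL, no match -> kept with NULL
  - task 4 (Setup): project_id=2 -> matches Alpha
  - task 5 (Refactor): project_id=1 -> matches Nova
  - task 6 (Audit): project_id=2 -> matches Alpha
All 6 rows appear; 2 have NULL project.

SQL:
SELECT a.name, b.name AS project
FROM tasks a
LEFT JOIN projects b ON a.project_id = b.id

Result:
name      | project
----------+--------
Implement | NULL   
Migrate   | Alpha  
Design    | NULL   
Setup     | Alpha  
Refactor  | Nova   
Audit     | Alpha  


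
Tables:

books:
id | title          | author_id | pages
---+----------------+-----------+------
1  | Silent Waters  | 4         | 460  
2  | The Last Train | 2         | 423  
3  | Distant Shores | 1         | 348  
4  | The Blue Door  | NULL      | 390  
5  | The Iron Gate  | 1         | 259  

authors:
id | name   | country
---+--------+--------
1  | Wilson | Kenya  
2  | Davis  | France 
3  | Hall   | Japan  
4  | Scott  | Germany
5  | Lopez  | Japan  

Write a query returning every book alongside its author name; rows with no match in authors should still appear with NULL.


LEFT JOIN keeps every row from books (the left table); where author_id has no match in authors, the author columns become NULL. Walk through each book:
  - book 1 (Silent Waters): author_id=4 -> matches Scott
  - book 2 (The Last Train): author_id=2 -> matches Davis
  - book 3 (Distant Shores): author_id=1 -> matches Wilson
  - book 4 (The Blue Door): author_id=NULL, no match -> kept with NULL
  - book 5 (The Iron Gate): author_id=1 -> matches Wilson
All 5 rows appear; 1 has NULL author.

SQL:
SELECT a.title, b.name AS author
FROM books a
LEFT JOIN authors b ON a.author_id = b.id

Result:
title          | author
---------------+-------
Silent Waters  | Scott 
The Last Train | Davis 
Distant Shores | Wilson
The Blue Door  | NULL  
The Iron Gate  | Wilson


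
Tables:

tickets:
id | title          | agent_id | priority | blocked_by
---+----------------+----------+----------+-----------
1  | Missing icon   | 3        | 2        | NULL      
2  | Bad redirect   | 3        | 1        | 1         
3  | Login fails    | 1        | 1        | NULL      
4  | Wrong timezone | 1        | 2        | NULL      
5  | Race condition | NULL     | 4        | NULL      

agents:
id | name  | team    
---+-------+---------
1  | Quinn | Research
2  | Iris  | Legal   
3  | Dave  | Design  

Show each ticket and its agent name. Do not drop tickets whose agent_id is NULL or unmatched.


LEFT JOIN keeps every row from tickets (the left table); where agent_id has no match in agents, the agent columns become NULL. Walk through each ticket:
  - ticket 1 (Missing icon): agent_id=3 -> matches Dave
  - ticket 2 (Bad redirect): agent_id=3 -> matches Dave
  - ticket 3 (Login fails): agent_id=1 -> matches Quinn
  - ticket 4 (Wrong timezone): agent_id=1 -> matches Quinn
  - ticket 5 (Race condition): agent_id=NULL, no match -> kept with NULL
All 5 rows appear; 1 has NULL agent.

SQL:
SELECT a.title, b.name AS agent
FROM tickets a
LEFT JOIN agents b ON a.agent_id = b.id

Result:
title          | agent
---------------+------
Missing icon   | Dave 
Bad redirect   | Dave 
Login fails    | Quinn
Wrong timezone | Quinn
Race condition | NULL 
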